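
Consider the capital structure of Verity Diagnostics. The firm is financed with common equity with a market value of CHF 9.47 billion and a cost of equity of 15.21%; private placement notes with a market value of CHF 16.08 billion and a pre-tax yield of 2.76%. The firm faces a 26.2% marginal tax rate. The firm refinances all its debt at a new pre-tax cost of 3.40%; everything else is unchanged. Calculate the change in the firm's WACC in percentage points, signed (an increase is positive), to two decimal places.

+0.30 pp

Current WACC:
Total capital V = 9.47 + 16.08 = 25.55.
Equity: weight = 9.47/25.55 = 0.3706; cost = 15.21%.
Private placement notes: weight = 16.08/25.55 = 0.6294; after-tax cost = 2.76% × (1 − 26.2%) = 2.0369%.
WACC = 0.3706 × 15.2100% + 0.6294 × 2.0369% = 6.9194%.
After the change:
Total capital V = 9.47 + 16.08 = 25.55.
Equity: weight = 9.47/25.55 = 0.3706; cost = 15.21%.
Private placement notes: weight = 16.08/25.55 = 0.6294; after-tax cost = 3.4% × (1 − 26.2%) = 2.5092%.
WACC = 0.3706 × 15.2100% + 0.6294 × 2.5092% = 7.2167%.
Change in WACC = 7.2167% − 6.9194% = 0.2973 pp.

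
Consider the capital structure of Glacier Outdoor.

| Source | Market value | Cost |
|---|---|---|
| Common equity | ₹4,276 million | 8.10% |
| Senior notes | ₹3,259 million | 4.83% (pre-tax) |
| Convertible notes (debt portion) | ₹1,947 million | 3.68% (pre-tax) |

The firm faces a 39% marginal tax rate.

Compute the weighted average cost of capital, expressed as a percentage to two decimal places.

Total capital V = 4276 + 3259 + 1947 = 9482.
Equity: weight = 4276/9482 = 0.4510; cost = 8.1%.
Senior notes: weight = 3259/9482 = 0.3437; after-tax cost = 4.83% × (1 − 39%) = 2.9463%.
Convertible notes (debt portion): weight = 1947/9482 = 0.2053; after-tax cost = 3.68% × (1 − 39%) = 2.2448%.
WACC = 0.4510 × 8.1000% + 0.3437 × 2.9463% + 0.2053 × 2.2448% = 5.1264%.

5.13%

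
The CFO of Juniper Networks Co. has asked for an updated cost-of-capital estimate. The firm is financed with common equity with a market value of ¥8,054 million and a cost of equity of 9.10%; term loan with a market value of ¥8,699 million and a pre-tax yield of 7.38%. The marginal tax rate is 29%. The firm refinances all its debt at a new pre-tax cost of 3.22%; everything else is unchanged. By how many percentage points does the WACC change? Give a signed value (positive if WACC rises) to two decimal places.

-1.53 pp

Current WACC:
Total capital V = 8054 + 8699 = 16753.
Equity: weight = 8054/16753 = 0.4807; cost = 9.1%.
Term loan: weight = 8699/16753 = 0.5193; after-tax cost = 7.38% × (1 − 29%) = 5.2398%.
WACC = 0.4807 × 9.1000% + 0.5193 × 5.2398% = 7.0956%.
After the change:
Total capital V = 8054 + 8699 = 16753.
Equity: weight = 8054/16753 = 0.4807; cost = 9.1%.
Term loan: weight = 8699/16753 = 0.5193; after-tax cost = 3.22% × (1 − 29%) = 2.2862%.
WACC = 0.4807 × 9.1000% + 0.5193 × 2.2862% = 5.5619%.
Change in WACC = 5.5619% − 7.0956% = -1.5337 pp.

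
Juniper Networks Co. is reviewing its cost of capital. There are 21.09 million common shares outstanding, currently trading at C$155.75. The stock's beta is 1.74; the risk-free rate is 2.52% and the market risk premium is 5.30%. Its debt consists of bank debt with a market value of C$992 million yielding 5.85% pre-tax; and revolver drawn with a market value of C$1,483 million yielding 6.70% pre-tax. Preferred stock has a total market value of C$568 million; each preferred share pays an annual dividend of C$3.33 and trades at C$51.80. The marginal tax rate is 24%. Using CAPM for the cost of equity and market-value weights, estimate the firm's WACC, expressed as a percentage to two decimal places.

Cost of equity via CAPM: Re = 2.52% + 1.74 × 5.3% = 11.7420%.
Cost of preferred: Rp = 3.33 / 51.8 = 6.4286%.
Market value of equity E = 155.75 × 21.09m = 3284.7675m.
Total capital V = 3284.7675 + 568 + 992 + 1483 = 6327.7675.
Equity: weight = 3284.7675/6327.7675 = 0.5191; cost = 11.742%.
Preferred: weight = 568/6327.7675 = 0.0898; cost = 6.4286%.
Bank debt: weight = 992/6327.7675 = 0.1568; after-tax cost = 5.85% × (1 − 24%) = 4.4460%.
Revolver drawn: weight = 1483/6327.7675 = 0.2344; after-tax cost = 6.7% × (1 − 24%) = 5.0920%.
WACC = 0.5191 × 11.7420% + 0.0898 × 6.4286% + 0.1568 × 4.4460% + 0.2344 × 5.0920% = 8.5627%.

8.56%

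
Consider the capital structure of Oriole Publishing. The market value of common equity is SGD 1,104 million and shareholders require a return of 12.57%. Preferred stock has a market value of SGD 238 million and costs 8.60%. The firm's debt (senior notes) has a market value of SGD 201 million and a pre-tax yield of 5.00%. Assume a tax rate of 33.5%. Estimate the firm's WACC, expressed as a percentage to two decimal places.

Total capital V = 1104 + 238 + 201 = 1543.
Equity: weight = 1104/1543 = 0.7155; cost = 12.57%.
Preferred: weight = 238/1543 = 0.1542; cost = 8.6%.
Senior notes: weight = 201/1543 = 0.1303; after-tax cost = 5% × (1 − 33.5%) = 3.3250%.
WACC = 0.7155 × 12.5700% + 0.1542 × 8.6000% + 0.1303 × 3.3250% = 10.7533%.

10.75%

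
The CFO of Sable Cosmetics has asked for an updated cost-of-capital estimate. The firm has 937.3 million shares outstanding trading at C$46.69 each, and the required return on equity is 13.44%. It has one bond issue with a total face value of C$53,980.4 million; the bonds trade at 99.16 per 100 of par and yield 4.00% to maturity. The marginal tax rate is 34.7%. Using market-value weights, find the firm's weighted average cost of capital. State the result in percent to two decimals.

7.48%

Market value of equity E = 46.69 × 937.3m = 43762.537m. Market value of debt D = 53980.4m × 99.16/100 = 53526.96464m.
Total capital V = 43762.537 + 53526.96464 = 97289.50164.
Equity: weight = 43762.537/97289.50164 = 0.4498; cost = 13.44%.
Bonds outstanding: weight = 53526.96464/97289.50164 = 0.5502; after-tax cost = 4% × (1 − 34.7%) = 2.6120%.
WACC = 0.4498 × 13.4400% + 0.5502 × 2.6120% = 7.4826%.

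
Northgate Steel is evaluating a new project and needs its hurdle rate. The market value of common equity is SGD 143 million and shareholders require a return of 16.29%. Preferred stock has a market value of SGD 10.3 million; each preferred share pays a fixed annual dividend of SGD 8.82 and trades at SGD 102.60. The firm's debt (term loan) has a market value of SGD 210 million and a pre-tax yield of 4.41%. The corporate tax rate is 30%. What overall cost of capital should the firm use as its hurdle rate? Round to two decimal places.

8.44%

Cost of preferred: Rp = 8.82 / 102.6 = 8.5965%.
Total capital V = 143 + 10.3 + 210 = 363.3.
Equity: weight = 143/363.3 = 0.3936; cost = 16.29%.
Preferred: weight = 10.3/363.3 = 0.0284; cost = 8.5965%.
Term loan: weight = 210/363.3 = 0.5780; after-tax cost = 4.41% × (1 − 30%) = 3.0870%.
WACC = 0.3936 × 16.2900% + 0.0284 × 8.5965% + 0.5780 × 3.0870% = 8.4401%.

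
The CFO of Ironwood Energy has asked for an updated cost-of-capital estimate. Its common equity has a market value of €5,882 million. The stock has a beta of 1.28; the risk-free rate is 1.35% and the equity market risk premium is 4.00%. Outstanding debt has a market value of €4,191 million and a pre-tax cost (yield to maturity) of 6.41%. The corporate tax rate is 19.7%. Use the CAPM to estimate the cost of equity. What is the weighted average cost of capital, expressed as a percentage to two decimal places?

Cost of equity via CAPM: Re = 1.35% + 1.28 × 4.0% = 6.4700%.
Total capital V = 5882 + 4191 = 10073.
Equity: weight = 5882/10073 = 0.5839; cost = 6.47%.
Debt: weight = 4191/10073 = 0.4161; after-tax cost = 6.41% × (1 − 19.7%) = 5.1472%.
WACC = 0.5839 × 6.4700% + 0.4161 × 5.1472% = 5.9196%.

5.92%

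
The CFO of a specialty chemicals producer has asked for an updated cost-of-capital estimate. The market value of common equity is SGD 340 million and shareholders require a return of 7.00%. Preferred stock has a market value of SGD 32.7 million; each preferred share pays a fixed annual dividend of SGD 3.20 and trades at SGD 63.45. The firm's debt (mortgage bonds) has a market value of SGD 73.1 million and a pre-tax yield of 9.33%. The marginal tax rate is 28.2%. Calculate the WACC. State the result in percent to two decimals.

6.81%

Cost of preferred: Rp = 3.2 / 63.45 = 5.0433%.
Total capital V = 340 + 32.7 + 73.1 = 445.8.
Equity: weight = 340/445.8 = 0.7627; cost = 7%.
Preferred: weight = 32.7/445.8 = 0.0734; cost = 5.0433%.
Mortgage bonds: weight = 73.1/445.8 = 0.1640; after-tax cost = 9.33% × (1 − 28.2%) = 6.6989%.
WACC = 0.7627 × 7.0000% + 0.0734 × 5.0433% + 0.1640 × 6.6989% = 6.8071%.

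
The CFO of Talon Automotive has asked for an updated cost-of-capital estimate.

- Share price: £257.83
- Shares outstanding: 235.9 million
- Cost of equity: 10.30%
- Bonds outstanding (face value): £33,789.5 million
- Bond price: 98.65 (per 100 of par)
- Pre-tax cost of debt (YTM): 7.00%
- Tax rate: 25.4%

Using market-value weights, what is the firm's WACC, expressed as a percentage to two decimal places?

Market value of equity E = 257.83 × 235.9m = 60822.097m. Market value of debt D = 33789.5m × 98.65/100 = 33333.34175m.
Total capital V = 60822.097 + 33333.34175 = 94155.43875.
Equity: weight = 60822.097/94155.43875 = 0.6460; cost = 10.3%.
Bonds outstanding: weight = 33333.34175/94155.43875 = 0.3540; after-tax cost = 7% × (1 − 25.4%) = 5.2220%.
WACC = 0.6460 × 10.3000% + 0.3540 × 5.2220% = 8.5023%.

8.50%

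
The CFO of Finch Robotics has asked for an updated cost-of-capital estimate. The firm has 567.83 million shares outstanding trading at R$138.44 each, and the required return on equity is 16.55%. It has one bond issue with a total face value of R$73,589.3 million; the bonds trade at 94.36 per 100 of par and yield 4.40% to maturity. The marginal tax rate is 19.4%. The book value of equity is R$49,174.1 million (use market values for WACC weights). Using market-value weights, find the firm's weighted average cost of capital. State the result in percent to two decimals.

Market value of equity E = 138.44 × 567.83m = 78610.3852m. Market value of debt D = 73589.3m × 94.36/100 = 69438.86348m.
Total capital V = 78610.3852 + 69438.86348 = 148049.24868.
Equity: weight = 78610.3852/148049.24868 = 0.5310; cost = 16.55%.
Bonds outstanding: weight = 69438.86348/148049.24868 = 0.4690; after-tax cost = 4.4% × (1 − 19.4%) = 3.5464%.
WACC = 0.5310 × 16.5500% + 0.4690 × 3.5464% = 10.4510%.

10.45%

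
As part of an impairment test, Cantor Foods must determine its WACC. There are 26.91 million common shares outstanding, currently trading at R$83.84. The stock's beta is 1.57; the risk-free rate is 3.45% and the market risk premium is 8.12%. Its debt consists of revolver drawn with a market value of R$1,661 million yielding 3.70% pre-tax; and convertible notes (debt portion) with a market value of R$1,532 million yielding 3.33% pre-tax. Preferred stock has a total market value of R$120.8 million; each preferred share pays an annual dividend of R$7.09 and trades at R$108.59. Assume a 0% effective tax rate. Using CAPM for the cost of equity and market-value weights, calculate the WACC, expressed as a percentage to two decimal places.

8.72%

Cost of equity via CAPM: Re = 3.45% + 1.57 × 8.12% = 16.1984%.
Cost of preferred: Rp = 7.09 / 108.59 = 6.5291%.
Market value of equity E = 83.84 × 26.91m = 2256.1344m.
Total capital V = 2256.1344 + 120.8 + 1661 + 1532 = 5569.9344.
Equity: weight = 2256.1344/5569.9344 = 0.4051; cost = 16.1984%.
Preferred: weight = 120.8/5569.9344 = 0.0217; cost = 6.5291%.
Revolver drawn: weight = 1661/5569.9344 = 0.2982; after-tax cost = 3.7% × (1 − 0%) = 3.7000%.
Convertible notes (debt portion): weight = 1532/5569.9344 = 0.2750; after-tax cost = 3.33% × (1 − 0%) = 3.3300%.
WACC = 0.4051 × 16.1984% + 0.0217 × 6.5291% + 0.2982 × 3.7000% + 0.2750 × 3.3300% = 8.7221%.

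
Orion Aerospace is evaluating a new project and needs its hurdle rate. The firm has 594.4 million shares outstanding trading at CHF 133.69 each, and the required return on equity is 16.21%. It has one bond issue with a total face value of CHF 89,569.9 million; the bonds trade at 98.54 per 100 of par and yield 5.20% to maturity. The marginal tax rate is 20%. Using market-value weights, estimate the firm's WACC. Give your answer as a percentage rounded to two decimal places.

Market value of equity E = 133.69 × 594.4m = 79465.336m. Market value of debt D = 89569.9m × 98.54/100 = 88262.17946m.
Total capital V = 79465.336 + 88262.17946 = 167727.51546.
Equity: weight = 79465.336/167727.51546 = 0.4738; cost = 16.21%.
Bonds outstanding: weight = 88262.17946/167727.51546 = 0.5262; after-tax cost = 5.2% × (1 − 20%) = 4.1600%.
WACC = 0.4738 × 16.2100% + 0.5262 × 4.1600% = 9.8690%.

9.87%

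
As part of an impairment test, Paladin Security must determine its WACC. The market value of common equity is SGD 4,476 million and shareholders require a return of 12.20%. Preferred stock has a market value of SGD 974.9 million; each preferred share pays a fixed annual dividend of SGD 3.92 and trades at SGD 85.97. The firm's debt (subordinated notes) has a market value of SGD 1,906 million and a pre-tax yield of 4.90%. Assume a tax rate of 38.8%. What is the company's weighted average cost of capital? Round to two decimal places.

8.80%

Cost of preferred: Rp = 3.92 / 85.97 = 4.5597%.
Total capital V = 4476 + 974.9 + 1906 = 7356.9.
Equity: weight = 4476/7356.9 = 0.6084; cost = 12.2%.
Preferred: weight = 974.9/7356.9 = 0.1325; cost = 4.5597%.
Subordinated notes: weight = 1906/7356.9 = 0.2591; after-tax cost = 4.9% × (1 − 38.8%) = 2.9988%.
WACC = 0.6084 × 12.2000% + 0.1325 × 4.5597% + 0.2591 × 2.9988% = 8.8037%.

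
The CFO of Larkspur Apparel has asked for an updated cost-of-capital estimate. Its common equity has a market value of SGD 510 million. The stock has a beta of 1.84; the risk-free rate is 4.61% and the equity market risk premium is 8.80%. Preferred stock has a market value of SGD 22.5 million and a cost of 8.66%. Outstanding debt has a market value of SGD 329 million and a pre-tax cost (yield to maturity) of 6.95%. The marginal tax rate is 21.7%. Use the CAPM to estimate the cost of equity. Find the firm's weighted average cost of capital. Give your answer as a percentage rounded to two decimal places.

14.62%

Cost of equity via CAPM: Re = 4.61% + 1.84 × 8.8% = 20.8020%.
Total capital V = 510 + 22.5 + 329 = 861.5.
Equity: weight = 510/861.5 = 0.5920; cost = 20.802%.
Preferred: weight = 22.5/861.5 = 0.0261; cost = 8.66%.
Debt: weight = 329/861.5 = 0.3819; after-tax cost = 6.95% × (1 − 21.7%) = 5.4419%.
WACC = 0.5920 × 20.8020% + 0.0261 × 8.6600% + 0.3819 × 5.4419% = 14.6190%.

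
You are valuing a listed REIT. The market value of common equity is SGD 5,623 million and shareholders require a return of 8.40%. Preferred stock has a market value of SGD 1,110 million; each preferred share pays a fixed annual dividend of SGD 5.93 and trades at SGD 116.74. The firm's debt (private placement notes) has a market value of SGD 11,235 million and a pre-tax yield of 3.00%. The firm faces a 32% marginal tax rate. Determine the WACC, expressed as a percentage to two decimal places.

Cost of preferred: Rp = 5.93 / 116.74 = 5.0797%.
Total capital V = 5623 + 1110 + 11235 = 17968.
Equity: weight = 5623/17968 = 0.3129; cost = 8.4%.
Preferred: weight = 1110/17968 = 0.0618; cost = 5.0797%.
Private placement notes: weight = 11235/17968 = 0.6253; after-tax cost = 3% × (1 − 32%) = 2.0400%.
WACC = 0.3129 × 8.4000% + 0.0618 × 5.0797% + 0.6253 × 2.0400% = 4.2181%.

4.22%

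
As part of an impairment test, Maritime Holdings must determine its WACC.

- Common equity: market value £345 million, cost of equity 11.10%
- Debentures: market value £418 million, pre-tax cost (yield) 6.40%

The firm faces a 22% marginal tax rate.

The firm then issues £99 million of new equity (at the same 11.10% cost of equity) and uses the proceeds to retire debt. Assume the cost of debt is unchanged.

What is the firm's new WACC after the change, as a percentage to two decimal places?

8.55%

After the change:
Total capital V = 444 + 319 = 763.
Equity: weight = 444/763 = 0.5819; cost = 11.1%.
Debentures: weight = 319/763 = 0.4181; after-tax cost = 6.4% × (1 − 22%) = 4.9920%.
WACC = 0.5819 × 11.1000% + 0.4181 × 4.9920% = 8.5463%.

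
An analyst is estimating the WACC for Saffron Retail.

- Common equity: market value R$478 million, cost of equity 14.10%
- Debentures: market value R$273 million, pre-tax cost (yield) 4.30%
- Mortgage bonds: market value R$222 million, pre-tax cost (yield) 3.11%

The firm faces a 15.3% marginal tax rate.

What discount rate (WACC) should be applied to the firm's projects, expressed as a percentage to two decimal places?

Total capital V = 478 + 273 + 222 = 973.
Equity: weight = 478/973 = 0.4913; cost = 14.1%.
Debentures: weight = 273/973 = 0.2806; after-tax cost = 4.3% × (1 − 15.3%) = 3.6421%.
Mortgage bonds: weight = 222/973 = 0.2282; after-tax cost = 3.11% × (1 − 15.3%) = 2.6342%.
WACC = 0.4913 × 14.1000% + 0.2806 × 3.6421% + 0.2282 × 2.6342% = 8.5497%.

8.55%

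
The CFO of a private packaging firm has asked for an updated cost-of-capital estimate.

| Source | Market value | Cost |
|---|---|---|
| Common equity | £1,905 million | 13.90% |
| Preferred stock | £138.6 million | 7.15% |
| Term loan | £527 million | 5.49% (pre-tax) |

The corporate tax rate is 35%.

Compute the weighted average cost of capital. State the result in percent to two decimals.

Total capital V = 1905 + 138.6 + 527 = 2570.6.
Equity: weight = 1905/2570.6 = 0.7411; cost = 13.9%.
Preferred: weight = 138.6/2570.6 = 0.0539; cost = 7.15%.
Term loan: weight = 527/2570.6 = 0.2050; after-tax cost = 5.49% × (1 − 35%) = 3.5685%.
WACC = 0.7411 × 13.9000% + 0.0539 × 7.1500% + 0.2050 × 3.5685% = 11.4180%.

11.42%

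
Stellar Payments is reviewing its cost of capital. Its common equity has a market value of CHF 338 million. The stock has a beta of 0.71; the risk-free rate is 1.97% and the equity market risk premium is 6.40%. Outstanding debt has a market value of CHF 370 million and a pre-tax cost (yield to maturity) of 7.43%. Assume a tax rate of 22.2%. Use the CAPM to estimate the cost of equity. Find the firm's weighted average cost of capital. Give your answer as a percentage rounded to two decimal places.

6.13%

Cost of equity via CAPM: Re = 1.97% + 0.71 × 6.4% = 6.5140%.
Total capital V = 338 + 370 = 708.
Equity: weight = 338/708 = 0.4774; cost = 6.514%.
Debt: weight = 370/708 = 0.5226; after-tax cost = 7.43% × (1 − 22.2%) = 5.7805%.
WACC = 0.4774 × 6.5140% + 0.5226 × 5.7805% = 6.1307%.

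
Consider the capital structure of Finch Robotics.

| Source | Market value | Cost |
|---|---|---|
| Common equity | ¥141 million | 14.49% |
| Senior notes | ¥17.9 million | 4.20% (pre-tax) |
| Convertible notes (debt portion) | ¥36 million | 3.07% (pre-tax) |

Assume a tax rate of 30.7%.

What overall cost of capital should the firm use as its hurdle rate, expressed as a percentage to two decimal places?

11.14%

Total capital V = 141 + 17.9 + 36 = 194.9.
Equity: weight = 141/194.9 = 0.7234; cost = 14.49%.
Senior notes: weight = 17.9/194.9 = 0.0918; after-tax cost = 4.2% × (1 − 30.7%) = 2.9106%.
Convertible notes (debt portion): weight = 36/194.9 = 0.1847; after-tax cost = 3.07% × (1 − 30.7%) = 2.1275%.
WACC = 0.7234 × 14.4900% + 0.0918 × 2.9106% + 0.1847 × 2.1275% = 11.1430%.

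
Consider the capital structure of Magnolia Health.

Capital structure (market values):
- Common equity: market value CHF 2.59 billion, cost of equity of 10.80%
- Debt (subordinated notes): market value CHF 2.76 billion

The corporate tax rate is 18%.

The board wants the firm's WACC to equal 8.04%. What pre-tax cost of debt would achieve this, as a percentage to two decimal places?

6.65%

Total capital V = 2.59 + 2.76 = 5.35.
Equity weight = 2.59/5.35 = 0.4841.
Subordinated notes weight = 2.76/5.35 = 0.5159.
Equity contribution = 0.4841 × 10.8% = 5.2284%.
Remaining for debt = 8.04% − 5.2284% = 2.8116%.
Rd × (1 − 18%) × 0.5159 = 2.8116%  ⇒  Rd = 6.6463%.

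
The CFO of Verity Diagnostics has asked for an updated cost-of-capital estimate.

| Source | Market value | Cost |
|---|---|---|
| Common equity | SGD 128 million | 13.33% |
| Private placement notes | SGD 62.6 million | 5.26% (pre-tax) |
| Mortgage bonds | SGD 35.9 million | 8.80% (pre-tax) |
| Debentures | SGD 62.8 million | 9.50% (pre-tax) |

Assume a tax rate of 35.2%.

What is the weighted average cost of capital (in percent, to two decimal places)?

Total capital V = 128 + 62.6 + 35.9 + 62.8 = 289.3.
Equity: weight = 128/289.3 = 0.4424; cost = 13.33%.
Private placement notes: weight = 62.6/289.3 = 0.2164; after-tax cost = 5.26% × (1 − 35.2%) = 3.4085%.
Mortgage bonds: weight = 35.9/289.3 = 0.1241; after-tax cost = 8.8% × (1 − 35.2%) = 5.7024%.
Debentures: weight = 62.8/289.3 = 0.2171; after-tax cost = 9.5% × (1 − 35.2%) = 6.1560%.
WACC = 0.4424 × 13.3300% + 0.2164 × 3.4085% + 0.1241 × 5.7024% + 0.2171 × 6.1560% = 8.6793%.

8.68%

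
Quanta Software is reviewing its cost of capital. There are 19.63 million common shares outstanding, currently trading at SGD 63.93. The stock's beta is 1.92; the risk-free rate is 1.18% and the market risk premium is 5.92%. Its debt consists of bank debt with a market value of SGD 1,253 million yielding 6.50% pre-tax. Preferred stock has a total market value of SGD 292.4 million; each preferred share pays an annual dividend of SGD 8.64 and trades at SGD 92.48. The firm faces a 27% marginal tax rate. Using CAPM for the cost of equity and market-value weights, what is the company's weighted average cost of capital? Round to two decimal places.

Cost of equity via CAPM: Re = 1.18% + 1.92 × 5.92% = 12.5464%.
Cost of preferred: Rp = 8.64 / 92.48 = 9.3426%.
Market value of equity E = 63.93 × 19.63m = 1254.9459m.
Total capital V = 1254.9459 + 292.4 + 1253 = 2800.3459.
Equity: weight = 1254.9459/2800.3459 = 0.4481; cost = 12.5464%.
Preferred: weight = 292.4/2800.3459 = 0.1044; cost = 9.3426%.
Bank debt: weight = 1253/2800.3459 = 0.4474; after-tax cost = 6.5% × (1 − 27%) = 4.7450%.
WACC = 0.4481 × 12.5464% + 0.1044 × 9.3426% + 0.4474 × 4.7450% = 8.7212%.

8.72%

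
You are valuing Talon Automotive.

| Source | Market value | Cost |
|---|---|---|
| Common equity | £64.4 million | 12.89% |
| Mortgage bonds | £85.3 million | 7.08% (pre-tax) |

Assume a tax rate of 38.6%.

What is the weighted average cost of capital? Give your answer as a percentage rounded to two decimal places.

Total capital V = 64.4 + 85.3 = 149.7.
Equity: weight = 64.4/149.7 = 0.4302; cost = 12.89%.
Mortgage bonds: weight = 85.3/149.7 = 0.5698; after-tax cost = 7.08% × (1 − 38.6%) = 4.3471%.
WACC = 0.4302 × 12.8900% + 0.5698 × 4.3471% = 8.0222%.

8.02%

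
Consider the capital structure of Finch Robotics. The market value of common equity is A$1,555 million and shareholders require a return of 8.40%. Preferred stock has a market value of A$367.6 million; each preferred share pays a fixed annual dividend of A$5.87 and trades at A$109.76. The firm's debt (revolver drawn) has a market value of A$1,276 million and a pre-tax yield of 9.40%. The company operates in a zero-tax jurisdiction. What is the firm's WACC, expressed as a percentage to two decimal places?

Cost of preferred: Rp = 5.87 / 109.76 = 5.3480%.
Total capital V = 1555 + 367.6 + 1276 = 3198.6.
Equity: weight = 1555/3198.6 = 0.4862; cost = 8.4%.
Preferred: weight = 367.6/3198.6 = 0.1149; cost = 5.348%.
Revolver drawn: weight = 1276/3198.6 = 0.3989; after-tax cost = 9.4% × (1 − 0%) = 9.4000%.
WACC = 0.4862 × 8.4000% + 0.1149 × 5.3480% + 0.3989 × 9.4000% = 8.4482%.

8.45%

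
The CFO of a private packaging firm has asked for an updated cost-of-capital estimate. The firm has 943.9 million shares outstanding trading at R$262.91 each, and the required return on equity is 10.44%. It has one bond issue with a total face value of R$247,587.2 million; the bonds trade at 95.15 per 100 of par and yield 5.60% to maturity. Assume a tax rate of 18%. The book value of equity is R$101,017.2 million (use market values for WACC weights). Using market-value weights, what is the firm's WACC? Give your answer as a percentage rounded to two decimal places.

Market value of equity E = 262.91 × 943.9m = 248160.749m. Market value of debt D = 247587.2m × 95.15/100 = 235579.2208m.
Total capital V = 248160.749 + 235579.2208 = 483739.9698.
Equity: weight = 248160.749/483739.9698 = 0.5130; cost = 10.44%.
Bonds outstanding: weight = 235579.2208/483739.9698 = 0.4870; after-tax cost = 5.6% × (1 − 18%) = 4.5920%.
WACC = 0.5130 × 10.4400% + 0.4870 × 4.5920% = 7.5920%.

7.59%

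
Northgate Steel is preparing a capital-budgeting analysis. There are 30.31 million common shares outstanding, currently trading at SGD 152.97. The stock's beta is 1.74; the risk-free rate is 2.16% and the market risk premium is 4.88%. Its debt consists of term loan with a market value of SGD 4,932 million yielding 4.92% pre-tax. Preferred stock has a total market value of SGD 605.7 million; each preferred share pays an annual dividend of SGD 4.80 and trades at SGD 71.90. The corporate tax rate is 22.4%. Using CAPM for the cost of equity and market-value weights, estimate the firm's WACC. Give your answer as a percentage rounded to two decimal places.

Cost of equity via CAPM: Re = 2.16% + 1.74 × 4.88% = 10.6512%.
Cost of preferred: Rp = 4.8 / 71.9 = 6.6759%.
Market value of equity E = 152.97 × 30.31m = 4636.5207m.
Total capital V = 4636.5207 + 605.7 + 4932 = 10174.2207.
Equity: weight = 4636.5207/10174.2207 = 0.4557; cost = 10.6512%.
Preferred: weight = 605.7/10174.2207 = 0.0595; cost = 6.6759%.
Term loan: weight = 4932/10174.2207 = 0.4848; after-tax cost = 4.92% × (1 − 22.4%) = 3.8179%.
WACC = 0.4557 × 10.6512% + 0.0595 × 6.6759% + 0.4848 × 3.8179% = 7.1021%.

7.10%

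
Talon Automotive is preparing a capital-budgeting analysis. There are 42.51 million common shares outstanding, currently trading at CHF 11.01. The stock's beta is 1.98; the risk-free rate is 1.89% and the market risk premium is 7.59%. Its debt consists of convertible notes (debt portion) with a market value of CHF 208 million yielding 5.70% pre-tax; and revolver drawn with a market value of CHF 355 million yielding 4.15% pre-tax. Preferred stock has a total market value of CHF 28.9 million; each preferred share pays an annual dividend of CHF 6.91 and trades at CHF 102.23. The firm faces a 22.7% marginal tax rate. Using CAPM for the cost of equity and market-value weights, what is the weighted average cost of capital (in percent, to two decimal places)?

Cost of equity via CAPM: Re = 1.89% + 1.98 × 7.59% = 16.9182%.
Cost of preferred: Rp = 6.91 / 102.23 = 6.7593%.
Market value of equity E = 11.01 × 42.51m = 468.0351m.
Total capital V = 468.0351 + 28.9 + 208 + 355 = 1059.9351.
Equity: weight = 468.0351/1059.9351 = 0.4416; cost = 16.9182%.
Preferred: weight = 28.9/1059.9351 = 0.0273; cost = 6.7593%.
Convertible notes (debt portion): weight = 208/1059.9351 = 0.1962; after-tax cost = 5.7% × (1 − 22.7%) = 4.4061%.
Revolver drawn: weight = 355/1059.9351 = 0.3349; after-tax cost = 4.15% × (1 − 22.7%) = 3.2080%.
WACC = 0.4416 × 16.9182% + 0.0273 × 6.7593% + 0.1962 × 4.4061% + 0.3349 × 3.2080% = 9.5939%.

9.59%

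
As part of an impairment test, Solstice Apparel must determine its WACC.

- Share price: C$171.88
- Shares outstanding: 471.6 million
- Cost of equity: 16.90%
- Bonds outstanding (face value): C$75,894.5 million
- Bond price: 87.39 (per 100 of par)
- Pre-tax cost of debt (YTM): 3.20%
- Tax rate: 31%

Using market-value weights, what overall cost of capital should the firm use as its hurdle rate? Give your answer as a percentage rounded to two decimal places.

Market value of equity E = 171.88 × 471.6m = 81058.608m. Market value of debt D = 75894.5m × 87.39/100 = 66324.20355m.
Total capital V = 81058.608 + 66324.20355 = 147382.81155.
Equity: weight = 81058.608/147382.81155 = 0.5500; cost = 16.9%.
Bonds outstanding: weight = 66324.20355/147382.81155 = 0.4500; after-tax cost = 3.2% × (1 − 31%) = 2.2080%.
WACC = 0.5500 × 16.9000% + 0.4500 × 2.2080% = 10.2884%.

10.29%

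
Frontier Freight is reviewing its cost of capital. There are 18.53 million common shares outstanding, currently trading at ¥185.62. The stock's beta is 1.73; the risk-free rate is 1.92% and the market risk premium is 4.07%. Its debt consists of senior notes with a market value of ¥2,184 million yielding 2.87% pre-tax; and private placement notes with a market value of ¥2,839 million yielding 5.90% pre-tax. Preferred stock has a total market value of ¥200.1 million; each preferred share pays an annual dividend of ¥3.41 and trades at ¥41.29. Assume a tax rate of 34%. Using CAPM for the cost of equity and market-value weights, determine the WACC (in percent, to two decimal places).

5.50%

Cost of equity via CAPM: Re = 1.92% + 1.73 × 4.07% = 8.9611%.
Cost of preferred: Rp = 3.41 / 41.29 = 8.2587%.
Market value of equity E = 185.62 × 18.53m = 3439.5386m.
Total capital V = 3439.5386 + 200.1 + 2184 + 2839 = 8662.6386.
Equity: weight = 3439.5386/8662.6386 = 0.3971; cost = 8.9611%.
Preferred: weight = 200.1/8662.6386 = 0.0231; cost = 8.2587%.
Senior notes: weight = 2184/8662.6386 = 0.2521; after-tax cost = 2.87% × (1 − 34%) = 1.8942%.
Private placement notes: weight = 2839/8662.6386 = 0.3277; after-tax cost = 5.9% × (1 − 34%) = 3.8940%.
WACC = 0.3971 × 8.9611% + 0.0231 × 8.2587% + 0.2521 × 1.8942% + 0.3277 × 3.8940% = 5.5026%.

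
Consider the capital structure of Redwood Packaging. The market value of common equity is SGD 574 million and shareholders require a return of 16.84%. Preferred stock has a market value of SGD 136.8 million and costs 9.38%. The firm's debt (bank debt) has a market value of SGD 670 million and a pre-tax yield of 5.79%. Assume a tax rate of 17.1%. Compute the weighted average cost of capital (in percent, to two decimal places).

Total capital V = 574 + 136.8 + 670 = 1380.8.
Equity: weight = 574/1380.8 = 0.4157; cost = 16.84%.
Preferred: weight = 136.8/1380.8 = 0.0991; cost = 9.38%.
Bank debt: weight = 670/1380.8 = 0.4852; after-tax cost = 5.79% × (1 − 17.1%) = 4.7999%.
WACC = 0.4157 × 16.8400% + 0.0991 × 9.3800% + 0.4852 × 4.7999% = 10.2588%.

10.26%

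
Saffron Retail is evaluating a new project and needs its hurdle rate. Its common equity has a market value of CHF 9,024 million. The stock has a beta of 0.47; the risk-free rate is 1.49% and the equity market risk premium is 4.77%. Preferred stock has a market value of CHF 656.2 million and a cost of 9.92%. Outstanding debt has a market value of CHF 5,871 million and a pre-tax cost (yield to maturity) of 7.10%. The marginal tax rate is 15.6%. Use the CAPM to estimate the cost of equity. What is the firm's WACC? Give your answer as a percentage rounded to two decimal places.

Cost of equity via CAPM: Re = 1.49% + 0.47 × 4.77% = 3.7319%.
Total capital V = 9024 + 656.2 + 5871 = 15551.2.
Equity: weight = 9024/15551.2 = 0.5803; cost = 3.7319%.
Preferred: weight = 656.2/15551.2 = 0.0422; cost = 9.92%.
Debt: weight = 5871/15551.2 = 0.3775; after-tax cost = 7.1% × (1 − 15.6%) = 5.9924%.
WACC = 0.5803 × 3.7319% + 0.0422 × 9.9200% + 0.3775 × 5.9924% = 4.8464%.

4.85%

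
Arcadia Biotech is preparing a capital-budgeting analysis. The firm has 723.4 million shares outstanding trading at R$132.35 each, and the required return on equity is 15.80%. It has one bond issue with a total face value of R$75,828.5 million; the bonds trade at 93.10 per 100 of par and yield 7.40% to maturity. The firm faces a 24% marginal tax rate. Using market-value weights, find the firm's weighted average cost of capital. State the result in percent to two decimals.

Market value of equity E = 132.35 × 723.4m = 95741.99m. Market value of debt D = 75828.5m × 93.1/100 = 70596.3335m.
Total capital V = 95741.99 + 70596.3335 = 166338.3235.
Equity: weight = 95741.99/166338.3235 = 0.5756; cost = 15.8%.
Bonds outstanding: weight = 70596.3335/166338.3235 = 0.4244; after-tax cost = 7.4% × (1 − 24%) = 5.6240%.
WACC = 0.5756 × 15.8000% + 0.4244 × 5.6240% = 11.4812%.

11.48%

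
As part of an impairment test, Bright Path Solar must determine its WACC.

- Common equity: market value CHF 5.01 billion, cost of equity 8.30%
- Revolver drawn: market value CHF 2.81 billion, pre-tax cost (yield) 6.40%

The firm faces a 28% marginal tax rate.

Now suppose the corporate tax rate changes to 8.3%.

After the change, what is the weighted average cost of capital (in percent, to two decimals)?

7.43%

After the change:
Total capital V = 5.01 + 2.81 = 7.82.
Equity: weight = 5.01/7.82 = 0.6407; cost = 8.3%.
Revolver drawn: weight = 2.81/7.82 = 0.3593; after-tax cost = 6.4% × (1 − 8.3%) = 5.8688%.
WACC = 0.6407 × 8.3000% + 0.3593 × 5.8688% = 7.4264%.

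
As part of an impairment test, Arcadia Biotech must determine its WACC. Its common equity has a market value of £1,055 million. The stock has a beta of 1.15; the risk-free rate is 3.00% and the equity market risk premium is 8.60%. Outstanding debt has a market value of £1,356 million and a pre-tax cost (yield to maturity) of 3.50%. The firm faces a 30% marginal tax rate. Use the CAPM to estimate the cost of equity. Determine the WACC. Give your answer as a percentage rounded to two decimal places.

7.02%

Cost of equity via CAPM: Re = 3.0% + 1.15 × 8.6% = 12.8900%.
Total capital V = 1055 + 1356 = 2411.
Equity: weight = 1055/2411 = 0.4376; cost = 12.89%.
Debt: weight = 1356/2411 = 0.5624; after-tax cost = 3.5% × (1 − 30%) = 2.4500%.
WACC = 0.4376 × 12.8900% + 0.5624 × 2.4500% = 7.0183%.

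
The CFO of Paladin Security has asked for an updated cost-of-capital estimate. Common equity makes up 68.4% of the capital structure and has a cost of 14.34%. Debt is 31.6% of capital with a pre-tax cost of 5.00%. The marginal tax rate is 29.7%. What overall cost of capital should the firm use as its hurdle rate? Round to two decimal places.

After-tax cost of debt = 5% × (1 − 29.7%) = 3.5150%.
WACC = 0.684 × 14.3400% + 0.316 × 3.5150% = 10.9193%.

10.92%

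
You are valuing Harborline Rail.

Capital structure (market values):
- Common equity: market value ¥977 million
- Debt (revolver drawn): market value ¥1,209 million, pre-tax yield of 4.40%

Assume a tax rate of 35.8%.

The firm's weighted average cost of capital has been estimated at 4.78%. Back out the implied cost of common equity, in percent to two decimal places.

Total capital V = 977 + 1209 = 2186.
Equity weight = 977/2186 = 0.4469.
Revolver drawn weight = 1209/2186 = 0.5531.
Debt contribution = 0.5531 × 4.4% × (1 − 35.8%) = 1.5623%.
Required equity contribution = 4.78% − 1.5623% = 3.2177%.
Re = 3.2177% / 0.4469 = 7.1995%.

7.20%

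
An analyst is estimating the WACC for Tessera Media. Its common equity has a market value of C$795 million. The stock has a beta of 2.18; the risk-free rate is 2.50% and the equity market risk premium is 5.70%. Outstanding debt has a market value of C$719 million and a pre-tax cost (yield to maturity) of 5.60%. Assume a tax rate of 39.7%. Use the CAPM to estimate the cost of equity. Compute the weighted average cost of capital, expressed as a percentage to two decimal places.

9.44%

Cost of equity via CAPM: Re = 2.5% + 2.18 × 5.7% = 14.9260%.
Total capital V = 795 + 719 = 1514.
Equity: weight = 795/1514 = 0.5251; cost = 14.926%.
Debt: weight = 719/1514 = 0.4749; after-tax cost = 5.6% × (1 − 39.7%) = 3.3768%.
WACC = 0.5251 × 14.9260% + 0.4749 × 3.3768% = 9.4413%.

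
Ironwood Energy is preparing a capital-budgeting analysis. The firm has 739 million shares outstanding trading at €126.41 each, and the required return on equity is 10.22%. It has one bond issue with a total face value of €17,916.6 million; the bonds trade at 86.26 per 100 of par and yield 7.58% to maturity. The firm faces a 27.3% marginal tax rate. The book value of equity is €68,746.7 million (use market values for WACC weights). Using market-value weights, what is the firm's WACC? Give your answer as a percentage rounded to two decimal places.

9.55%

Market value of equity E = 126.41 × 739m = 93416.99m. Market value of debt D = 17916.6m × 86.26/100 = 15454.85916m.
Total capital V = 93416.99 + 15454.85916 = 108871.84916.
Equity: weight = 93416.99/108871.84916 = 0.8580; cost = 10.22%.
Bonds outstanding: weight = 15454.85916/108871.84916 = 0.1420; after-tax cost = 7.58% × (1 − 27.3%) = 5.5107%.
WACC = 0.8580 × 10.2200% + 0.1420 × 5.5107% = 9.5515%.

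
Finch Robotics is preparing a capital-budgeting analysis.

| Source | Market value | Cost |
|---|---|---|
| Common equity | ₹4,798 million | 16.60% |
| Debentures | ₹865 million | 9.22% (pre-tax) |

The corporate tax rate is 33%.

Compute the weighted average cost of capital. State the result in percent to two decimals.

15.01%

Total capital V = 4798 + 865 = 5663.
Equity: weight = 4798/5663 = 0.8473; cost = 16.6%.
Debentures: weight = 865/5663 = 0.1527; after-tax cost = 9.22% × (1 − 33%) = 6.1774%.
WACC = 0.8473 × 16.6000% + 0.1527 × 6.1774% = 15.0080%.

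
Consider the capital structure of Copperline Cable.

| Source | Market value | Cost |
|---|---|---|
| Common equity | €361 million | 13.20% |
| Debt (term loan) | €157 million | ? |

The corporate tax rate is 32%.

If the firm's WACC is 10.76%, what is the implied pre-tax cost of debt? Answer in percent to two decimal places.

7.57%

Total capital V = 361 + 157 = 518.
Equity weight = 361/518 = 0.6969.
Term loan weight = 157/518 = 0.3031.
Equity contribution = 0.6969 × 13.2% = 9.1992%.
Remaining for debt = 10.76% − 9.1992% = 1.5608%.
Rd × (1 − 32%) × 0.3031 = 1.5608%  ⇒  Rd = 7.5729%.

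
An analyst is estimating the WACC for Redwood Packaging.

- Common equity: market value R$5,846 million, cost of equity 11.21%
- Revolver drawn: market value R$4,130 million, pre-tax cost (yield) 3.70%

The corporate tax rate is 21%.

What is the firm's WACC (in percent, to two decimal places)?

Total capital V = 5846 + 4130 = 9976.
Equity: weight = 5846/9976 = 0.5860; cost = 11.21%.
Revolver drawn: weight = 4130/9976 = 0.4140; after-tax cost = 3.7% × (1 − 21%) = 2.9230%.
WACC = 0.5860 × 11.2100% + 0.4140 × 2.9230% = 7.7792%.

7.78%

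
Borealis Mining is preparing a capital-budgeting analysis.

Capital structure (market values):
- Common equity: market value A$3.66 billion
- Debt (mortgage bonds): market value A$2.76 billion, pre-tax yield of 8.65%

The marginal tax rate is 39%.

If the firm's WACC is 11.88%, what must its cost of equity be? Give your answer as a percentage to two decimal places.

16.86%

Total capital V = 3.66 + 2.76 = 6.42.
Equity weight = 3.66/6.42 = 0.5701.
Mortgage bonds weight = 2.76/6.42 = 0.4299.
Debt contribution = 0.4299 × 8.65% × (1 − 39%) = 2.2684%.
Required equity contribution = 11.88% − 2.2684% = 9.6116%.
Re = 9.6116% / 0.5701 = 16.8597%.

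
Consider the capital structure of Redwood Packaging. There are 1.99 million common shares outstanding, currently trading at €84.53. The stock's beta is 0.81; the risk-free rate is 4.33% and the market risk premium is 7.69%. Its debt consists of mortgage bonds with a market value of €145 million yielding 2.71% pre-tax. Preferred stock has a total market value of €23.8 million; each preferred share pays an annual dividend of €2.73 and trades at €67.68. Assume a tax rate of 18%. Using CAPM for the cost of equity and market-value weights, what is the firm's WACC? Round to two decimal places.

6.51%

Cost of equity via CAPM: Re = 4.33% + 0.81 × 7.69% = 10.5589%.
Cost of preferred: Rp = 2.73 / 67.68 = 4.0337%.
Market value of equity E = 84.53 × 1.99m = 168.2147m.
Total capital V = 168.2147 + 23.8 + 145 = 337.0147.
Equity: weight = 168.2147/337.0147 = 0.4991; cost = 10.5589%.
Preferred: weight = 23.8/337.0147 = 0.0706; cost = 4.0337%.
Mortgage bonds: weight = 145/337.0147 = 0.4302; after-tax cost = 2.71% × (1 − 18%) = 2.2222%.
WACC = 0.4991 × 10.5589% + 0.0706 × 4.0337% + 0.4302 × 2.2222% = 6.5112%.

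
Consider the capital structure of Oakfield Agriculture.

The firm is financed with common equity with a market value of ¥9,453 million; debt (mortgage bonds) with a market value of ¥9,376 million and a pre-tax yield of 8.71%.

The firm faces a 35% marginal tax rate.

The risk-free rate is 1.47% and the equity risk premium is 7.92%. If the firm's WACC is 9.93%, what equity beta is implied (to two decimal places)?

1.60

Total capital V = 9453 + 9376 = 18829.
Equity weight = 9453/18829 = 0.5020.
Mortgage bonds weight = 9376/18829 = 0.4980.
Debt contribution = 0.4980 × 8.71% × (1 − 35%) = 2.8192%.
Required equity contribution = 9.93% − 2.8192% = 7.1108%  ⇒  Re = 14.1637%.
CAPM: 14.1637% = 1.47% + β × 7.92%  ⇒  β = 1.6027.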